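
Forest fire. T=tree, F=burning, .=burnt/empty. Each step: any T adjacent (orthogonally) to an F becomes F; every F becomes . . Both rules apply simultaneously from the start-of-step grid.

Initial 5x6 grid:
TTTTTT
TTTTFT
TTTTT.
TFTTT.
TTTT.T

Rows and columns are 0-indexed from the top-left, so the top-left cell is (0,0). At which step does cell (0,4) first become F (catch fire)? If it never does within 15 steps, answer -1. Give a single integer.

Step 1: cell (0,4)='F' (+8 fires, +2 burnt)
  -> target ignites at step 1
Step 2: cell (0,4)='.' (+11 fires, +8 burnt)
Step 3: cell (0,4)='.' (+4 fires, +11 burnt)
Step 4: cell (0,4)='.' (+1 fires, +4 burnt)
Step 5: cell (0,4)='.' (+0 fires, +1 burnt)
  fire out at step 5

1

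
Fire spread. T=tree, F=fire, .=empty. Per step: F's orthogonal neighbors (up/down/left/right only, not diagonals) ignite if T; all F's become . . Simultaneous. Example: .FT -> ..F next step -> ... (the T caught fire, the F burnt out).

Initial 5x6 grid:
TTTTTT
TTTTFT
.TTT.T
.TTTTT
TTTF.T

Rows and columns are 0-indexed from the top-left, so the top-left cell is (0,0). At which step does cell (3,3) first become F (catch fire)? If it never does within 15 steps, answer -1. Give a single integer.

Step 1: cell (3,3)='F' (+5 fires, +2 burnt)
  -> target ignites at step 1
Step 2: cell (3,3)='.' (+8 fires, +5 burnt)
Step 3: cell (3,3)='.' (+6 fires, +8 burnt)
Step 4: cell (3,3)='.' (+4 fires, +6 burnt)
Step 5: cell (3,3)='.' (+1 fires, +4 burnt)
Step 6: cell (3,3)='.' (+0 fires, +1 burnt)
  fire out at step 6

1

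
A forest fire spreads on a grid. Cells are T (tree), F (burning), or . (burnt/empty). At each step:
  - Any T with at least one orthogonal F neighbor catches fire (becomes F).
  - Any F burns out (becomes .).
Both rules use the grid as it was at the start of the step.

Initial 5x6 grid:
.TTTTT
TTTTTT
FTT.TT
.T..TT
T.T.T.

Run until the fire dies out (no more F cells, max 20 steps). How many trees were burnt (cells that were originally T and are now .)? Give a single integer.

Step 1: +2 fires, +1 burnt (F count now 2)
Step 2: +3 fires, +2 burnt (F count now 3)
Step 3: +2 fires, +3 burnt (F count now 2)
Step 4: +2 fires, +2 burnt (F count now 2)
Step 5: +2 fires, +2 burnt (F count now 2)
Step 6: +3 fires, +2 burnt (F count now 3)
Step 7: +3 fires, +3 burnt (F count now 3)
Step 8: +2 fires, +3 burnt (F count now 2)
Step 9: +0 fires, +2 burnt (F count now 0)
Fire out after step 9
Initially T: 21, now '.': 28
Total burnt (originally-T cells now '.'): 19

Answer: 19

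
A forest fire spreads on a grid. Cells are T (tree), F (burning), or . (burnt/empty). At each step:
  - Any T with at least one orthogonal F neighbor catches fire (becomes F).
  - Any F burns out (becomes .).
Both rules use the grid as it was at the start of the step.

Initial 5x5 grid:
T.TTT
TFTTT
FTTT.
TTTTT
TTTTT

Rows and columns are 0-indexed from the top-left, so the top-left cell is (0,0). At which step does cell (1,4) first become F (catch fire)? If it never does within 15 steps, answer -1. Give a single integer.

Step 1: cell (1,4)='T' (+4 fires, +2 burnt)
Step 2: cell (1,4)='T' (+6 fires, +4 burnt)
Step 3: cell (1,4)='F' (+5 fires, +6 burnt)
  -> target ignites at step 3
Step 4: cell (1,4)='.' (+3 fires, +5 burnt)
Step 5: cell (1,4)='.' (+2 fires, +3 burnt)
Step 6: cell (1,4)='.' (+1 fires, +2 burnt)
Step 7: cell (1,4)='.' (+0 fires, +1 burnt)
  fire out at step 7

3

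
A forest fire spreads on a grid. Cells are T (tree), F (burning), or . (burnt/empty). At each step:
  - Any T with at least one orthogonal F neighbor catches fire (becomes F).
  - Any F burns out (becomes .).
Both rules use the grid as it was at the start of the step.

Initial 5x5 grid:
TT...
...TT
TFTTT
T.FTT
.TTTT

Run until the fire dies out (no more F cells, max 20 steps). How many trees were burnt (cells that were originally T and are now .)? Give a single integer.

Step 1: +4 fires, +2 burnt (F count now 4)
Step 2: +5 fires, +4 burnt (F count now 5)
Step 3: +3 fires, +5 burnt (F count now 3)
Step 4: +1 fires, +3 burnt (F count now 1)
Step 5: +0 fires, +1 burnt (F count now 0)
Fire out after step 5
Initially T: 15, now '.': 23
Total burnt (originally-T cells now '.'): 13

Answer: 13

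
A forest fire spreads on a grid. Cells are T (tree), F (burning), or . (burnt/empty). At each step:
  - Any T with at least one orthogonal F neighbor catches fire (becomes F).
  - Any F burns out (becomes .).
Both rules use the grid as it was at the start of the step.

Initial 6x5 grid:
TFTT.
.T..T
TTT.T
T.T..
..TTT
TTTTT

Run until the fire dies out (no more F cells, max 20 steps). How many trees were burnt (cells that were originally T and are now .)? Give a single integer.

Answer: 17

Derivation:
Step 1: +3 fires, +1 burnt (F count now 3)
Step 2: +2 fires, +3 burnt (F count now 2)
Step 3: +2 fires, +2 burnt (F count now 2)
Step 4: +2 fires, +2 burnt (F count now 2)
Step 5: +1 fires, +2 burnt (F count now 1)
Step 6: +2 fires, +1 burnt (F count now 2)
Step 7: +3 fires, +2 burnt (F count now 3)
Step 8: +2 fires, +3 burnt (F count now 2)
Step 9: +0 fires, +2 burnt (F count now 0)
Fire out after step 9
Initially T: 19, now '.': 28
Total burnt (originally-T cells now '.'): 17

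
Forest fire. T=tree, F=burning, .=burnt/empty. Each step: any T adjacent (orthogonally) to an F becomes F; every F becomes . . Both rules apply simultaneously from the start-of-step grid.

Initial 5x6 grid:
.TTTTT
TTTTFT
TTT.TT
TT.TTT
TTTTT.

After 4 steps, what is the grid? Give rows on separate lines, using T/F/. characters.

Step 1: 4 trees catch fire, 1 burn out
  .TTTFT
  TTTF.F
  TTT.FT
  TT.TTT
  TTTTT.
Step 2: 5 trees catch fire, 4 burn out
  .TTF.F
  TTF...
  TTT..F
  TT.TFT
  TTTTT.
Step 3: 6 trees catch fire, 5 burn out
  .TF...
  TF....
  TTF...
  TT.F.F
  TTTTF.
Step 4: 4 trees catch fire, 6 burn out
  .F....
  F.....
  TF....
  TT....
  TTTF..

.F....
F.....
TF....
TT....
TTTF..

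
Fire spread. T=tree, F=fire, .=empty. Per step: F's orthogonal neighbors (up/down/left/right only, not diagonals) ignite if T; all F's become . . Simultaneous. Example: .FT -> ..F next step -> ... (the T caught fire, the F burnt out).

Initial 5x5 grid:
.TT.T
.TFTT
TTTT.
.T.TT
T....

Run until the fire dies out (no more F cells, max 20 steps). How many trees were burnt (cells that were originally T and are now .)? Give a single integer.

Answer: 13

Derivation:
Step 1: +4 fires, +1 burnt (F count now 4)
Step 2: +4 fires, +4 burnt (F count now 4)
Step 3: +4 fires, +4 burnt (F count now 4)
Step 4: +1 fires, +4 burnt (F count now 1)
Step 5: +0 fires, +1 burnt (F count now 0)
Fire out after step 5
Initially T: 14, now '.': 24
Total burnt (originally-T cells now '.'): 13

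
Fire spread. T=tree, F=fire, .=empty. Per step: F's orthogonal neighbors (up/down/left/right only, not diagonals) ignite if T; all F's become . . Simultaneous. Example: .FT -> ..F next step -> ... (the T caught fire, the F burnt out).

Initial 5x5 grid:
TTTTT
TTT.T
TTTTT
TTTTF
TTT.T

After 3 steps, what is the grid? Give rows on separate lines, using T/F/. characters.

Step 1: 3 trees catch fire, 1 burn out
  TTTTT
  TTT.T
  TTTTF
  TTTF.
  TTT.F
Step 2: 3 trees catch fire, 3 burn out
  TTTTT
  TTT.F
  TTTF.
  TTF..
  TTT..
Step 3: 4 trees catch fire, 3 burn out
  TTTTF
  TTT..
  TTF..
  TF...
  TTF..

TTTTF
TTT..
TTF..
TF...
TTF..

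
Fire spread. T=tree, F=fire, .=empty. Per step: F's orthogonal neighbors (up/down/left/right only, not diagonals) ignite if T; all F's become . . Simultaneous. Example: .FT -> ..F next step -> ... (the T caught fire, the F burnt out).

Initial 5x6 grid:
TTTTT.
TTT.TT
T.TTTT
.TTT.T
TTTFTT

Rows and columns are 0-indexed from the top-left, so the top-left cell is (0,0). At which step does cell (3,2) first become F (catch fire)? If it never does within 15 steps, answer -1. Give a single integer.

Step 1: cell (3,2)='T' (+3 fires, +1 burnt)
Step 2: cell (3,2)='F' (+4 fires, +3 burnt)
  -> target ignites at step 2
Step 3: cell (3,2)='.' (+5 fires, +4 burnt)
Step 4: cell (3,2)='.' (+3 fires, +5 burnt)
Step 5: cell (3,2)='.' (+4 fires, +3 burnt)
Step 6: cell (3,2)='.' (+3 fires, +4 burnt)
Step 7: cell (3,2)='.' (+2 fires, +3 burnt)
Step 8: cell (3,2)='.' (+0 fires, +2 burnt)
  fire out at step 8

2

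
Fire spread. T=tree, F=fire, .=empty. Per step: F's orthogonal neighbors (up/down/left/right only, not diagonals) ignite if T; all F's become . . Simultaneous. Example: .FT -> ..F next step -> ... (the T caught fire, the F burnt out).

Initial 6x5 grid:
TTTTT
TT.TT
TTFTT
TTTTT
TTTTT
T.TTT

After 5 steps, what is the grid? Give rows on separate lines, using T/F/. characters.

Step 1: 3 trees catch fire, 1 burn out
  TTTTT
  TT.TT
  TF.FT
  TTFTT
  TTTTT
  T.TTT
Step 2: 7 trees catch fire, 3 burn out
  TTTTT
  TF.FT
  F...F
  TF.FT
  TTFTT
  T.TTT
Step 3: 9 trees catch fire, 7 burn out
  TFTFT
  F...F
  .....
  F...F
  TF.FT
  T.FTT
Step 4: 6 trees catch fire, 9 burn out
  F.F.F
  .....
  .....
  .....
  F...F
  T..FT
Step 5: 2 trees catch fire, 6 burn out
  .....
  .....
  .....
  .....
  .....
  F...F

.....
.....
.....
.....
.....
F...F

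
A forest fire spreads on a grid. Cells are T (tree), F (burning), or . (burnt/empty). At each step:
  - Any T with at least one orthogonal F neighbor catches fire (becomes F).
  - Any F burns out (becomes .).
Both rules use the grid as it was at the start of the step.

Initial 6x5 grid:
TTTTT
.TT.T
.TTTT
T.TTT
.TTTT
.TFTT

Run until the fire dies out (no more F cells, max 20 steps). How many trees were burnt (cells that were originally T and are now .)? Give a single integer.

Answer: 22

Derivation:
Step 1: +3 fires, +1 burnt (F count now 3)
Step 2: +4 fires, +3 burnt (F count now 4)
Step 3: +3 fires, +4 burnt (F count now 3)
Step 4: +4 fires, +3 burnt (F count now 4)
Step 5: +3 fires, +4 burnt (F count now 3)
Step 6: +3 fires, +3 burnt (F count now 3)
Step 7: +2 fires, +3 burnt (F count now 2)
Step 8: +0 fires, +2 burnt (F count now 0)
Fire out after step 8
Initially T: 23, now '.': 29
Total burnt (originally-T cells now '.'): 22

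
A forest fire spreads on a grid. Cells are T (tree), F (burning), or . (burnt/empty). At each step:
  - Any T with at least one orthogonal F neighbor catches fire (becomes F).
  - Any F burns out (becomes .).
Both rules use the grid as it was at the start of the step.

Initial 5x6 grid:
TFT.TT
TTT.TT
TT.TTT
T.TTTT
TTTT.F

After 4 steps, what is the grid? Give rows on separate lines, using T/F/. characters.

Step 1: 4 trees catch fire, 2 burn out
  F.F.TT
  TFT.TT
  TT.TTT
  T.TTTF
  TTTT..
Step 2: 5 trees catch fire, 4 burn out
  ....TT
  F.F.TT
  TF.TTF
  T.TTF.
  TTTT..
Step 3: 4 trees catch fire, 5 burn out
  ....TT
  ....TF
  F..TF.
  T.TF..
  TTTT..
Step 4: 6 trees catch fire, 4 burn out
  ....TF
  ....F.
  ...F..
  F.F...
  TTTF..

....TF
....F.
...F..
F.F...
TTTF..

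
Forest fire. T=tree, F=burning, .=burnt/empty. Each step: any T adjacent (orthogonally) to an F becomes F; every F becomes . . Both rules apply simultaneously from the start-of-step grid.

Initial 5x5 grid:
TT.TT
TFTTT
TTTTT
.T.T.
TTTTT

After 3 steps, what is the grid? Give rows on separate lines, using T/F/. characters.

Step 1: 4 trees catch fire, 1 burn out
  TF.TT
  F.FTT
  TFTTT
  .T.T.
  TTTTT
Step 2: 5 trees catch fire, 4 burn out
  F..TT
  ...FT
  F.FTT
  .F.T.
  TTTTT
Step 3: 4 trees catch fire, 5 burn out
  ...FT
  ....F
  ...FT
  ...T.
  TFTTT

...FT
....F
...FT
...T.
TFTTT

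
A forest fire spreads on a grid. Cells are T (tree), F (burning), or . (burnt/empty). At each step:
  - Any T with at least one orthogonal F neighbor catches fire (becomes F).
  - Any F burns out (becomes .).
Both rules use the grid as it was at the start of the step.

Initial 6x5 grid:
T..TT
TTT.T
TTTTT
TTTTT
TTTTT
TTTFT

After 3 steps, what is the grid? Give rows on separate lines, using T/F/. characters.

Step 1: 3 trees catch fire, 1 burn out
  T..TT
  TTT.T
  TTTTT
  TTTTT
  TTTFT
  TTF.F
Step 2: 4 trees catch fire, 3 burn out
  T..TT
  TTT.T
  TTTTT
  TTTFT
  TTF.F
  TF...
Step 3: 5 trees catch fire, 4 burn out
  T..TT
  TTT.T
  TTTFT
  TTF.F
  TF...
  F....

T..TT
TTT.T
TTTFT
TTF.F
TF...
F....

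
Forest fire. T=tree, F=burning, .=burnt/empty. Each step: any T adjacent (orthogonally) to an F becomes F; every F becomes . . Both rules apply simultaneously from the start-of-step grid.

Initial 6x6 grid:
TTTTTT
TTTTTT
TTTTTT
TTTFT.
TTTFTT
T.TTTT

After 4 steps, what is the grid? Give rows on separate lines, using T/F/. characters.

Step 1: 6 trees catch fire, 2 burn out
  TTTTTT
  TTTTTT
  TTTFTT
  TTF.F.
  TTF.FT
  T.TFTT
Step 2: 8 trees catch fire, 6 burn out
  TTTTTT
  TTTFTT
  TTF.FT
  TF....
  TF...F
  T.F.FT
Step 3: 8 trees catch fire, 8 burn out
  TTTFTT
  TTF.FT
  TF...F
  F.....
  F.....
  T....F
Step 4: 6 trees catch fire, 8 burn out
  TTF.FT
  TF...F
  F.....
  ......
  ......
  F.....

TTF.FT
TF...F
F.....
......
......
F.....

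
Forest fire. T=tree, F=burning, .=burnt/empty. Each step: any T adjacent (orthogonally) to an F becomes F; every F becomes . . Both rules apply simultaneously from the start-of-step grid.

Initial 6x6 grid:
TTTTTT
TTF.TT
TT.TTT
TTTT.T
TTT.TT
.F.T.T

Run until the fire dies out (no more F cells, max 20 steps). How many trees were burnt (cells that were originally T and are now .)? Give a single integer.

Answer: 26

Derivation:
Step 1: +3 fires, +2 burnt (F count now 3)
Step 2: +7 fires, +3 burnt (F count now 7)
Step 3: +5 fires, +7 burnt (F count now 5)
Step 4: +3 fires, +5 burnt (F count now 3)
Step 5: +3 fires, +3 burnt (F count now 3)
Step 6: +1 fires, +3 burnt (F count now 1)
Step 7: +1 fires, +1 burnt (F count now 1)
Step 8: +1 fires, +1 burnt (F count now 1)
Step 9: +2 fires, +1 burnt (F count now 2)
Step 10: +0 fires, +2 burnt (F count now 0)
Fire out after step 10
Initially T: 27, now '.': 35
Total burnt (originally-T cells now '.'): 26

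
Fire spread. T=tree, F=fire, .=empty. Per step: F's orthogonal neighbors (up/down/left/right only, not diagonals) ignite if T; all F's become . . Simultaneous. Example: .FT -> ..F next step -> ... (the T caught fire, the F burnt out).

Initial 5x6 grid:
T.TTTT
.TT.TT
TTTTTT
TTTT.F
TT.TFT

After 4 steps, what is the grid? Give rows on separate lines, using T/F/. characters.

Step 1: 3 trees catch fire, 2 burn out
  T.TTTT
  .TT.TT
  TTTTTF
  TTTT..
  TT.F.F
Step 2: 3 trees catch fire, 3 burn out
  T.TTTT
  .TT.TF
  TTTTF.
  TTTF..
  TT....
Step 3: 4 trees catch fire, 3 burn out
  T.TTTF
  .TT.F.
  TTTF..
  TTF...
  TT....
Step 4: 3 trees catch fire, 4 burn out
  T.TTF.
  .TT...
  TTF...
  TF....
  TT....

T.TTF.
.TT...
TTF...
TF....
TT....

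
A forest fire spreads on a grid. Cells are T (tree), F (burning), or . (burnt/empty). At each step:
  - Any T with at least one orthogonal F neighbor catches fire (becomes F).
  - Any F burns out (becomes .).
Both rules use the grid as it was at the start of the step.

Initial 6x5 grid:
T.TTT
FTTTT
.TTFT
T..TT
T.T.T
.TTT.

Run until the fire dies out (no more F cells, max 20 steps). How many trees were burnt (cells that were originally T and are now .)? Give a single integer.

Answer: 14

Derivation:
Step 1: +6 fires, +2 burnt (F count now 6)
Step 2: +5 fires, +6 burnt (F count now 5)
Step 3: +3 fires, +5 burnt (F count now 3)
Step 4: +0 fires, +3 burnt (F count now 0)
Fire out after step 4
Initially T: 20, now '.': 24
Total burnt (originally-T cells now '.'): 14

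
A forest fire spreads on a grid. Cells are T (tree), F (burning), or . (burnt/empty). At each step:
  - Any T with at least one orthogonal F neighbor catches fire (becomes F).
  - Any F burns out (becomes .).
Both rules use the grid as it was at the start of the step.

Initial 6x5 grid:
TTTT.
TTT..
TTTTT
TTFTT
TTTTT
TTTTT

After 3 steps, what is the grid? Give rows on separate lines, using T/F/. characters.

Step 1: 4 trees catch fire, 1 burn out
  TTTT.
  TTT..
  TTFTT
  TF.FT
  TTFTT
  TTTTT
Step 2: 8 trees catch fire, 4 burn out
  TTTT.
  TTF..
  TF.FT
  F...F
  TF.FT
  TTFTT
Step 3: 8 trees catch fire, 8 burn out
  TTFT.
  TF...
  F...F
  .....
  F...F
  TF.FT

TTFT.
TF...
F...F
.....
F...F
TF.FT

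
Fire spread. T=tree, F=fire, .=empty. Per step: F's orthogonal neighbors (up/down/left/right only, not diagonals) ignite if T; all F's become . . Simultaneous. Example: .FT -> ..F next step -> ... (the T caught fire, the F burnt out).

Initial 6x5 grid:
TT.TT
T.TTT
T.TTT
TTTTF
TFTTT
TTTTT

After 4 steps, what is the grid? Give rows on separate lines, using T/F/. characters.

Step 1: 7 trees catch fire, 2 burn out
  TT.TT
  T.TTT
  T.TTF
  TFTF.
  F.FTF
  TFTTT
Step 2: 8 trees catch fire, 7 burn out
  TT.TT
  T.TTF
  T.TF.
  F.F..
  ...F.
  F.FTF
Step 3: 5 trees catch fire, 8 burn out
  TT.TF
  T.TF.
  F.F..
  .....
  .....
  ...F.
Step 4: 3 trees catch fire, 5 burn out
  TT.F.
  F.F..
  .....
  .....
  .....
  .....

TT.F.
F.F..
.....
.....
.....
.....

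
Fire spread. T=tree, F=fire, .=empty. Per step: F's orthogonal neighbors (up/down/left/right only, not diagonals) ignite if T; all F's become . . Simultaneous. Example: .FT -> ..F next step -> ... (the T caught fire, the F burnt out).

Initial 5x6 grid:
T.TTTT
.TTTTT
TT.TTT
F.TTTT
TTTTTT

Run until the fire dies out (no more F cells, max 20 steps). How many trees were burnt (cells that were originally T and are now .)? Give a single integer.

Answer: 24

Derivation:
Step 1: +2 fires, +1 burnt (F count now 2)
Step 2: +2 fires, +2 burnt (F count now 2)
Step 3: +2 fires, +2 burnt (F count now 2)
Step 4: +3 fires, +2 burnt (F count now 3)
Step 5: +4 fires, +3 burnt (F count now 4)
Step 6: +5 fires, +4 burnt (F count now 5)
Step 7: +4 fires, +5 burnt (F count now 4)
Step 8: +2 fires, +4 burnt (F count now 2)
Step 9: +0 fires, +2 burnt (F count now 0)
Fire out after step 9
Initially T: 25, now '.': 29
Total burnt (originally-T cells now '.'): 24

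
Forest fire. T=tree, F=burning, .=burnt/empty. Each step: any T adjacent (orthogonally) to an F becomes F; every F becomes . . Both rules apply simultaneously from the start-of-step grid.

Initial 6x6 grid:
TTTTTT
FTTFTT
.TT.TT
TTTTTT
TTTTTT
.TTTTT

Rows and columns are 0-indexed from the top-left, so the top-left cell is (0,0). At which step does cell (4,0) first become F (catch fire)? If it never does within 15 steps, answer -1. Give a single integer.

Step 1: cell (4,0)='T' (+5 fires, +2 burnt)
Step 2: cell (4,0)='T' (+7 fires, +5 burnt)
Step 3: cell (4,0)='T' (+5 fires, +7 burnt)
Step 4: cell (4,0)='T' (+6 fires, +5 burnt)
Step 5: cell (4,0)='F' (+6 fires, +6 burnt)
  -> target ignites at step 5
Step 6: cell (4,0)='.' (+2 fires, +6 burnt)
Step 7: cell (4,0)='.' (+0 fires, +2 burnt)
  fire out at step 7

5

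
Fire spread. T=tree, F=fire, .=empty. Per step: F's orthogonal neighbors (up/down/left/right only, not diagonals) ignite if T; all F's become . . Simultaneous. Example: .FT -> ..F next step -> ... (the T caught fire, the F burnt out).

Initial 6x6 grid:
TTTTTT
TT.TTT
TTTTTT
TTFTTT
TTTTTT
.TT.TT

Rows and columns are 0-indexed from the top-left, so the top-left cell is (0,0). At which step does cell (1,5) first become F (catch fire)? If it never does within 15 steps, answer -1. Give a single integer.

Step 1: cell (1,5)='T' (+4 fires, +1 burnt)
Step 2: cell (1,5)='T' (+7 fires, +4 burnt)
Step 3: cell (1,5)='T' (+8 fires, +7 burnt)
Step 4: cell (1,5)='T' (+7 fires, +8 burnt)
Step 5: cell (1,5)='F' (+5 fires, +7 burnt)
  -> target ignites at step 5
Step 6: cell (1,5)='.' (+1 fires, +5 burnt)
Step 7: cell (1,5)='.' (+0 fires, +1 burnt)
  fire out at step 7

5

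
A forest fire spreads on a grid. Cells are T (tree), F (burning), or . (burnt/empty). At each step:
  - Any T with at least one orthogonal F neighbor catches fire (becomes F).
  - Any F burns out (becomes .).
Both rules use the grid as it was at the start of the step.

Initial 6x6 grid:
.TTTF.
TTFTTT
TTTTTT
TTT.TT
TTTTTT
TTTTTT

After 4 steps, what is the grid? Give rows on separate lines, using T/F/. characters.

Step 1: 6 trees catch fire, 2 burn out
  .TFF..
  TF.FFT
  TTFTTT
  TTT.TT
  TTTTTT
  TTTTTT
Step 2: 7 trees catch fire, 6 burn out
  .F....
  F....F
  TF.FFT
  TTF.TT
  TTTTTT
  TTTTTT
Step 3: 5 trees catch fire, 7 burn out
  ......
  ......
  F....F
  TF..FT
  TTFTTT
  TTTTTT
Step 4: 6 trees catch fire, 5 burn out
  ......
  ......
  ......
  F....F
  TF.FFT
  TTFTTT

......
......
......
F....F
TF.FFT
TTFTTT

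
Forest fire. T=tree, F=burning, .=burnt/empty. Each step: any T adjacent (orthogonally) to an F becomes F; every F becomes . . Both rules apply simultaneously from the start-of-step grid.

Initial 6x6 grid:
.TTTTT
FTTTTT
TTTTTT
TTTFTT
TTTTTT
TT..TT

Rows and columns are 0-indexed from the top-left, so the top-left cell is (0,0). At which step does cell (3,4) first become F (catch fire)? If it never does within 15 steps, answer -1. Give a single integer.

Step 1: cell (3,4)='F' (+6 fires, +2 burnt)
  -> target ignites at step 1
Step 2: cell (3,4)='.' (+11 fires, +6 burnt)
Step 3: cell (3,4)='.' (+8 fires, +11 burnt)
Step 4: cell (3,4)='.' (+5 fires, +8 burnt)
Step 5: cell (3,4)='.' (+1 fires, +5 burnt)
Step 6: cell (3,4)='.' (+0 fires, +1 burnt)
  fire out at step 6

1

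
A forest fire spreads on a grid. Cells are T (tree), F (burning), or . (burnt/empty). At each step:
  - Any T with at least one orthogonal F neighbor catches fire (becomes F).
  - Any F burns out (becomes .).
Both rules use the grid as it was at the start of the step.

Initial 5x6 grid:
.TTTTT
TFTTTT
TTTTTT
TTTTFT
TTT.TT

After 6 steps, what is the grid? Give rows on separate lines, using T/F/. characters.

Step 1: 8 trees catch fire, 2 burn out
  .FTTTT
  F.FTTT
  TFTTFT
  TTTF.F
  TTT.FT
Step 2: 10 trees catch fire, 8 burn out
  ..FTTT
  ...FFT
  F.FF.F
  TFF...
  TTT..F
Step 3: 6 trees catch fire, 10 burn out
  ...FFT
  .....F
  ......
  F.....
  TFF...
Step 4: 2 trees catch fire, 6 burn out
  .....F
  ......
  ......
  ......
  F.....
Step 5: 0 trees catch fire, 2 burn out
  ......
  ......
  ......
  ......
  ......
Step 6: 0 trees catch fire, 0 burn out
  ......
  ......
  ......
  ......
  ......

......
......
......
......
......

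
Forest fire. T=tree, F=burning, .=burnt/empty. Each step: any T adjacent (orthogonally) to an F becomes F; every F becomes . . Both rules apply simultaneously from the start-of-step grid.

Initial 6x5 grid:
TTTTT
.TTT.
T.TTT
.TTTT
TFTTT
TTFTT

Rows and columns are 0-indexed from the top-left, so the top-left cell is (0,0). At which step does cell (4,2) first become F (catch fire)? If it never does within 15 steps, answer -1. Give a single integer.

Step 1: cell (4,2)='F' (+5 fires, +2 burnt)
  -> target ignites at step 1
Step 2: cell (4,2)='.' (+4 fires, +5 burnt)
Step 3: cell (4,2)='.' (+3 fires, +4 burnt)
Step 4: cell (4,2)='.' (+3 fires, +3 burnt)
Step 5: cell (4,2)='.' (+4 fires, +3 burnt)
Step 6: cell (4,2)='.' (+2 fires, +4 burnt)
Step 7: cell (4,2)='.' (+2 fires, +2 burnt)
Step 8: cell (4,2)='.' (+0 fires, +2 burnt)
  fire out at step 8

1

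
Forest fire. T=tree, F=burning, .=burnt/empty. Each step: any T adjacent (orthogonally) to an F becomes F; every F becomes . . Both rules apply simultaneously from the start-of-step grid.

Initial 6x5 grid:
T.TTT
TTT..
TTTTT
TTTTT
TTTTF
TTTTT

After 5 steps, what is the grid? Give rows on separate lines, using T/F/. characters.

Step 1: 3 trees catch fire, 1 burn out
  T.TTT
  TTT..
  TTTTT
  TTTTF
  TTTF.
  TTTTF
Step 2: 4 trees catch fire, 3 burn out
  T.TTT
  TTT..
  TTTTF
  TTTF.
  TTF..
  TTTF.
Step 3: 4 trees catch fire, 4 burn out
  T.TTT
  TTT..
  TTTF.
  TTF..
  TF...
  TTF..
Step 4: 4 trees catch fire, 4 burn out
  T.TTT
  TTT..
  TTF..
  TF...
  F....
  TF...
Step 5: 4 trees catch fire, 4 burn out
  T.TTT
  TTF..
  TF...
  F....
  .....
  F....

T.TTT
TTF..
TF...
F....
.....
F....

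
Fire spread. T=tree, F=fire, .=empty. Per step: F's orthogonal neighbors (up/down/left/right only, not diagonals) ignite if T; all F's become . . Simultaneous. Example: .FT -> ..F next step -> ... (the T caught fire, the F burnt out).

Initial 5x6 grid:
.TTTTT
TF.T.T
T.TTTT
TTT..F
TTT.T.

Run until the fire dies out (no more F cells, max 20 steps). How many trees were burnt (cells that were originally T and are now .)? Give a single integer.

Step 1: +3 fires, +2 burnt (F count now 3)
Step 2: +4 fires, +3 burnt (F count now 4)
Step 3: +4 fires, +4 burnt (F count now 4)
Step 4: +5 fires, +4 burnt (F count now 5)
Step 5: +2 fires, +5 burnt (F count now 2)
Step 6: +1 fires, +2 burnt (F count now 1)
Step 7: +0 fires, +1 burnt (F count now 0)
Fire out after step 7
Initially T: 20, now '.': 29
Total burnt (originally-T cells now '.'): 19

Answer: 19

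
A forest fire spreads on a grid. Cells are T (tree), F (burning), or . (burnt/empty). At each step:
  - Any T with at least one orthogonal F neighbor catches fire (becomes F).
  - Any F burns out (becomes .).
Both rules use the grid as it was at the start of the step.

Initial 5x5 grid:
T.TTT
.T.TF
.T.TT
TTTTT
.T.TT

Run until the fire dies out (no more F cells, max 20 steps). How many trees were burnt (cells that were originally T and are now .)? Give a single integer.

Answer: 16

Derivation:
Step 1: +3 fires, +1 burnt (F count now 3)
Step 2: +3 fires, +3 burnt (F count now 3)
Step 3: +3 fires, +3 burnt (F count now 3)
Step 4: +2 fires, +3 burnt (F count now 2)
Step 5: +1 fires, +2 burnt (F count now 1)
Step 6: +3 fires, +1 burnt (F count now 3)
Step 7: +1 fires, +3 burnt (F count now 1)
Step 8: +0 fires, +1 burnt (F count now 0)
Fire out after step 8
Initially T: 17, now '.': 24
Total burnt (originally-T cells now '.'): 16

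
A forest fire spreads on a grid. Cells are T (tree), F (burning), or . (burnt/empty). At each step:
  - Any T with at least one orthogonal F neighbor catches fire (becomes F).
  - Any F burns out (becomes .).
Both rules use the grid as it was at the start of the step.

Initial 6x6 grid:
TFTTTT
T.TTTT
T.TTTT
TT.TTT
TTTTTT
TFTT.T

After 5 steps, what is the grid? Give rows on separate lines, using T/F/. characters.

Step 1: 5 trees catch fire, 2 burn out
  F.FTTT
  T.TTTT
  T.TTTT
  TT.TTT
  TFTTTT
  F.FT.T
Step 2: 7 trees catch fire, 5 burn out
  ...FTT
  F.FTTT
  T.TTTT
  TF.TTT
  F.FTTT
  ...F.T
Step 3: 6 trees catch fire, 7 burn out
  ....FT
  ...FTT
  F.FTTT
  F..TTT
  ...FTT
  .....T
Step 4: 5 trees catch fire, 6 burn out
  .....F
  ....FT
  ...FTT
  ...FTT
  ....FT
  .....T
Step 5: 4 trees catch fire, 5 burn out
  ......
  .....F
  ....FT
  ....FT
  .....F
  .....T

......
.....F
....FT
....FT
.....F
.....T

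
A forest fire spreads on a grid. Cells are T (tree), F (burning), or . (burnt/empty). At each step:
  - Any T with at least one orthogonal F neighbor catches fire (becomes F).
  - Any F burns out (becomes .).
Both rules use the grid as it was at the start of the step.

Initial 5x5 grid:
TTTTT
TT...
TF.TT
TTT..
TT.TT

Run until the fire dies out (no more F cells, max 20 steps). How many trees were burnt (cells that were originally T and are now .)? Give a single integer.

Step 1: +3 fires, +1 burnt (F count now 3)
Step 2: +5 fires, +3 burnt (F count now 5)
Step 3: +3 fires, +5 burnt (F count now 3)
Step 4: +1 fires, +3 burnt (F count now 1)
Step 5: +1 fires, +1 burnt (F count now 1)
Step 6: +0 fires, +1 burnt (F count now 0)
Fire out after step 6
Initially T: 17, now '.': 21
Total burnt (originally-T cells now '.'): 13

Answer: 13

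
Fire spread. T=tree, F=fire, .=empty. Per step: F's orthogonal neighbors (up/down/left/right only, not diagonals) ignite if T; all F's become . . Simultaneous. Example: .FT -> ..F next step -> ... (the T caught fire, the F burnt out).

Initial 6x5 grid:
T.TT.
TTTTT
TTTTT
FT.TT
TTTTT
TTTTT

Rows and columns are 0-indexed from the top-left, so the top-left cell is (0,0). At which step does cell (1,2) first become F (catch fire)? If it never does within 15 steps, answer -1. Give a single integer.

Step 1: cell (1,2)='T' (+3 fires, +1 burnt)
Step 2: cell (1,2)='T' (+4 fires, +3 burnt)
Step 3: cell (1,2)='T' (+5 fires, +4 burnt)
Step 4: cell (1,2)='F' (+4 fires, +5 burnt)
  -> target ignites at step 4
Step 5: cell (1,2)='.' (+6 fires, +4 burnt)
Step 6: cell (1,2)='.' (+4 fires, +6 burnt)
Step 7: cell (1,2)='.' (+0 fires, +4 burnt)
  fire out at step 7

4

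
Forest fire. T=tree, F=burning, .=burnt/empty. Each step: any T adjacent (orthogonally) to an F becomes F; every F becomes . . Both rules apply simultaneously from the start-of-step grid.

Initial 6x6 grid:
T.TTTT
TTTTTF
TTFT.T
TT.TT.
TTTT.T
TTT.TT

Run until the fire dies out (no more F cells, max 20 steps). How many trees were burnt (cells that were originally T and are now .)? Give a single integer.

Step 1: +6 fires, +2 burnt (F count now 6)
Step 2: +7 fires, +6 burnt (F count now 7)
Step 3: +6 fires, +7 burnt (F count now 6)
Step 4: +4 fires, +6 burnt (F count now 4)
Step 5: +2 fires, +4 burnt (F count now 2)
Step 6: +0 fires, +2 burnt (F count now 0)
Fire out after step 6
Initially T: 28, now '.': 33
Total burnt (originally-T cells now '.'): 25

Answer: 25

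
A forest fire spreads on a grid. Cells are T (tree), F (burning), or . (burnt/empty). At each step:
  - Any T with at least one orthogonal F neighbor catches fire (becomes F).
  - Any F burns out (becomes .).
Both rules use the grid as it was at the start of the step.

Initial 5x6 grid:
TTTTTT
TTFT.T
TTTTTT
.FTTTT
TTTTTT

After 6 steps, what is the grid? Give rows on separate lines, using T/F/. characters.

Step 1: 7 trees catch fire, 2 burn out
  TTFTTT
  TF.F.T
  TFFTTT
  ..FTTT
  TFTTTT
Step 2: 8 trees catch fire, 7 burn out
  TF.FTT
  F....T
  F..FTT
  ...FTT
  F.FTTT
Step 3: 5 trees catch fire, 8 burn out
  F...FT
  .....T
  ....FT
  ....FT
  ...FTT
Step 4: 4 trees catch fire, 5 burn out
  .....F
  .....T
  .....F
  .....F
  ....FT
Step 5: 2 trees catch fire, 4 burn out
  ......
  .....F
  ......
  ......
  .....F
Step 6: 0 trees catch fire, 2 burn out
  ......
  ......
  ......
  ......
  ......

......
......
......
......
......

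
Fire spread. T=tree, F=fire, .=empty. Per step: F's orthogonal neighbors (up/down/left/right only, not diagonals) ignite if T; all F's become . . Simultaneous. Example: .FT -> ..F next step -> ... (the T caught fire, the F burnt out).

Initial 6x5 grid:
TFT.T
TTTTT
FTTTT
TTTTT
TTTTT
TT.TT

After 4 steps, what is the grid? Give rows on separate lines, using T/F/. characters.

Step 1: 6 trees catch fire, 2 burn out
  F.F.T
  FFTTT
  .FTTT
  FTTTT
  TTTTT
  TT.TT
Step 2: 4 trees catch fire, 6 burn out
  ....T
  ..FTT
  ..FTT
  .FTTT
  FTTTT
  TT.TT
Step 3: 5 trees catch fire, 4 burn out
  ....T
  ...FT
  ...FT
  ..FTT
  .FTTT
  FT.TT
Step 4: 5 trees catch fire, 5 burn out
  ....T
  ....F
  ....F
  ...FT
  ..FTT
  .F.TT

....T
....F
....F
...FT
..FTT
.F.TT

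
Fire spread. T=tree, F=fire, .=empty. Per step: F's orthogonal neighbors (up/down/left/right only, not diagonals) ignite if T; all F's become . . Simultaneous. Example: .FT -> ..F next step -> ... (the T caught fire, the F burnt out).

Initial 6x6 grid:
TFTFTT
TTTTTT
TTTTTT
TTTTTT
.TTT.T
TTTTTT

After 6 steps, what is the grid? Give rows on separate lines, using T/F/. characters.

Step 1: 5 trees catch fire, 2 burn out
  F.F.FT
  TFTFTT
  TTTTTT
  TTTTTT
  .TTT.T
  TTTTTT
Step 2: 6 trees catch fire, 5 burn out
  .....F
  F.F.FT
  TFTFTT
  TTTTTT
  .TTT.T
  TTTTTT
Step 3: 6 trees catch fire, 6 burn out
  ......
  .....F
  F.F.FT
  TFTFTT
  .TTT.T
  TTTTTT
Step 4: 6 trees catch fire, 6 burn out
  ......
  ......
  .....F
  F.F.FT
  .FTF.T
  TTTTTT
Step 5: 4 trees catch fire, 6 burn out
  ......
  ......
  ......
  .....F
  ..F..T
  TFTFTT
Step 6: 4 trees catch fire, 4 burn out
  ......
  ......
  ......
  ......
  .....F
  F.F.FT

......
......
......
......
.....F
F.F.FT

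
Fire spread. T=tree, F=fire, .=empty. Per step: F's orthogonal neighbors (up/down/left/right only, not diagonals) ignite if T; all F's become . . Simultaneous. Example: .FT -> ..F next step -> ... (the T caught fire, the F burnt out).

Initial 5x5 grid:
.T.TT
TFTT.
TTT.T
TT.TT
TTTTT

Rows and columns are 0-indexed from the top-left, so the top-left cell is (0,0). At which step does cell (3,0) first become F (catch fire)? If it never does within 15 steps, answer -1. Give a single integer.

Step 1: cell (3,0)='T' (+4 fires, +1 burnt)
Step 2: cell (3,0)='T' (+4 fires, +4 burnt)
Step 3: cell (3,0)='F' (+3 fires, +4 burnt)
  -> target ignites at step 3
Step 4: cell (3,0)='.' (+3 fires, +3 burnt)
Step 5: cell (3,0)='.' (+1 fires, +3 burnt)
Step 6: cell (3,0)='.' (+2 fires, +1 burnt)
Step 7: cell (3,0)='.' (+1 fires, +2 burnt)
Step 8: cell (3,0)='.' (+1 fires, +1 burnt)
Step 9: cell (3,0)='.' (+0 fires, +1 burnt)
  fire out at step 9

3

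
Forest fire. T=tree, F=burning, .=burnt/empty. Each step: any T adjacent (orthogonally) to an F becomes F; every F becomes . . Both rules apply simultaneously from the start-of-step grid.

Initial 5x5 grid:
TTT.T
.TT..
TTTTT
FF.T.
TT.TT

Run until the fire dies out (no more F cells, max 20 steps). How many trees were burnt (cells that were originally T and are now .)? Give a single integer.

Answer: 15

Derivation:
Step 1: +4 fires, +2 burnt (F count now 4)
Step 2: +2 fires, +4 burnt (F count now 2)
Step 3: +3 fires, +2 burnt (F count now 3)
Step 4: +4 fires, +3 burnt (F count now 4)
Step 5: +1 fires, +4 burnt (F count now 1)
Step 6: +1 fires, +1 burnt (F count now 1)
Step 7: +0 fires, +1 burnt (F count now 0)
Fire out after step 7
Initially T: 16, now '.': 24
Total burnt (originally-T cells now '.'): 15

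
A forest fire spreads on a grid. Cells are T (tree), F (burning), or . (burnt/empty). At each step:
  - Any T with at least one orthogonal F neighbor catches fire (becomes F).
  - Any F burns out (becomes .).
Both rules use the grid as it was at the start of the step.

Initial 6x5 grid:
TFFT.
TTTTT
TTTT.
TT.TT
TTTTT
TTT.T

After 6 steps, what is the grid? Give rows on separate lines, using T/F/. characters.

Step 1: 4 trees catch fire, 2 burn out
  F..F.
  TFFTT
  TTTT.
  TT.TT
  TTTTT
  TTT.T
Step 2: 4 trees catch fire, 4 burn out
  .....
  F..FT
  TFFT.
  TT.TT
  TTTTT
  TTT.T
Step 3: 4 trees catch fire, 4 burn out
  .....
  ....F
  F..F.
  TF.TT
  TTTTT
  TTT.T
Step 4: 3 trees catch fire, 4 burn out
  .....
  .....
  .....
  F..FT
  TFTTT
  TTT.T
Step 5: 5 trees catch fire, 3 burn out
  .....
  .....
  .....
  ....F
  F.FFT
  TFT.T
Step 6: 3 trees catch fire, 5 burn out
  .....
  .....
  .....
  .....
  ....F
  F.F.T

.....
.....
.....
.....
....F
F.F.T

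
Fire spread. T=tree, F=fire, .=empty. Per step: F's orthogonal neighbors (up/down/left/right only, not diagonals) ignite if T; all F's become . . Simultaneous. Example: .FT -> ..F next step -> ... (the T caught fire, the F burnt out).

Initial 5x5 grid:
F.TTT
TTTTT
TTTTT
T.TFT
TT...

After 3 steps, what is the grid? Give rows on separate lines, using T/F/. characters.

Step 1: 4 trees catch fire, 2 burn out
  ..TTT
  FTTTT
  TTTFT
  T.F.F
  TT...
Step 2: 5 trees catch fire, 4 burn out
  ..TTT
  .FTFT
  FTF.F
  T....
  TT...
Step 3: 5 trees catch fire, 5 burn out
  ..TFT
  ..F.F
  .F...
  F....
  TT...

..TFT
..F.F
.F...
F....
TT...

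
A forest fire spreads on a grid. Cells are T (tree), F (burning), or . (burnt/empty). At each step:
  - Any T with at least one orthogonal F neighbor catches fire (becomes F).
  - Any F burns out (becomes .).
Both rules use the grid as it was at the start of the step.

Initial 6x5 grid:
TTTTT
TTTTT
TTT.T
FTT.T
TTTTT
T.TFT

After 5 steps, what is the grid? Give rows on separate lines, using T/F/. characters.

Step 1: 6 trees catch fire, 2 burn out
  TTTTT
  TTTTT
  FTT.T
  .FT.T
  FTTFT
  T.F.F
Step 2: 7 trees catch fire, 6 burn out
  TTTTT
  FTTTT
  .FT.T
  ..F.T
  .FF.F
  F....
Step 3: 4 trees catch fire, 7 burn out
  FTTTT
  .FTTT
  ..F.T
  ....F
  .....
  .....
Step 4: 3 trees catch fire, 4 burn out
  .FTTT
  ..FTT
  ....F
  .....
  .....
  .....
Step 5: 3 trees catch fire, 3 burn out
  ..FTT
  ...FF
  .....
  .....
  .....
  .....

..FTT
...FF
.....
.....
.....
.....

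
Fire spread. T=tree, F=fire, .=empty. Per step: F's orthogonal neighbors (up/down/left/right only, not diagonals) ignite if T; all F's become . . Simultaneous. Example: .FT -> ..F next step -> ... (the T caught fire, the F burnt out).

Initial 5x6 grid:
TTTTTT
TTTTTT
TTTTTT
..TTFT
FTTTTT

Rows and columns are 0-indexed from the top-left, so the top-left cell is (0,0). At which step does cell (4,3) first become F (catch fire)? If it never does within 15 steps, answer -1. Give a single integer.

Step 1: cell (4,3)='T' (+5 fires, +2 burnt)
Step 2: cell (4,3)='F' (+7 fires, +5 burnt)
  -> target ignites at step 2
Step 3: cell (4,3)='.' (+4 fires, +7 burnt)
Step 4: cell (4,3)='.' (+4 fires, +4 burnt)
Step 5: cell (4,3)='.' (+3 fires, +4 burnt)
Step 6: cell (4,3)='.' (+2 fires, +3 burnt)
Step 7: cell (4,3)='.' (+1 fires, +2 burnt)
Step 8: cell (4,3)='.' (+0 fires, +1 burnt)
  fire out at step 8

2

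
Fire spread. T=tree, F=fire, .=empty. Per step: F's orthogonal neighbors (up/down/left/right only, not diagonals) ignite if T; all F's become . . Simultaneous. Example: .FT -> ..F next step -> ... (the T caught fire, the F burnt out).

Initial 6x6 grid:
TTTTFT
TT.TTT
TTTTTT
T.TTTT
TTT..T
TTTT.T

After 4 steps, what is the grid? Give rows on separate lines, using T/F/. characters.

Step 1: 3 trees catch fire, 1 burn out
  TTTF.F
  TT.TFT
  TTTTTT
  T.TTTT
  TTT..T
  TTTT.T
Step 2: 4 trees catch fire, 3 burn out
  TTF...
  TT.F.F
  TTTTFT
  T.TTTT
  TTT..T
  TTTT.T
Step 3: 4 trees catch fire, 4 burn out
  TF....
  TT....
  TTTF.F
  T.TTFT
  TTT..T
  TTTT.T
Step 4: 5 trees catch fire, 4 burn out
  F.....
  TF....
  TTF...
  T.TF.F
  TTT..T
  TTTT.T

F.....
TF....
TTF...
T.TF.F
TTT..T
TTTT.T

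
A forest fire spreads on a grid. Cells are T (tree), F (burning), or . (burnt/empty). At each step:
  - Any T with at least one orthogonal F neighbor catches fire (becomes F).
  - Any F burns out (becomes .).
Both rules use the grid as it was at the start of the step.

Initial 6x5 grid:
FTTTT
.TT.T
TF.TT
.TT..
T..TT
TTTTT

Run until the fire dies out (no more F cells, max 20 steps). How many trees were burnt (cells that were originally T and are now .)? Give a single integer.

Answer: 12

Derivation:
Step 1: +4 fires, +2 burnt (F count now 4)
Step 2: +3 fires, +4 burnt (F count now 3)
Step 3: +1 fires, +3 burnt (F count now 1)
Step 4: +1 fires, +1 burnt (F count now 1)
Step 5: +1 fires, +1 burnt (F count now 1)
Step 6: +1 fires, +1 burnt (F count now 1)
Step 7: +1 fires, +1 burnt (F count now 1)
Step 8: +0 fires, +1 burnt (F count now 0)
Fire out after step 8
Initially T: 20, now '.': 22
Total burnt (originally-T cells now '.'): 12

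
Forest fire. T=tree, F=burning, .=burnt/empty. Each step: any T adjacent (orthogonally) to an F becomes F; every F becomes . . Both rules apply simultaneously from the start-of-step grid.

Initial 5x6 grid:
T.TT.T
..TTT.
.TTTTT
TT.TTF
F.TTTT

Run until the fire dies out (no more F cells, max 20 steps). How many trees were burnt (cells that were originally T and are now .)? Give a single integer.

Step 1: +4 fires, +2 burnt (F count now 4)
Step 2: +4 fires, +4 burnt (F count now 4)
Step 3: +4 fires, +4 burnt (F count now 4)
Step 4: +3 fires, +4 burnt (F count now 3)
Step 5: +2 fires, +3 burnt (F count now 2)
Step 6: +1 fires, +2 burnt (F count now 1)
Step 7: +0 fires, +1 burnt (F count now 0)
Fire out after step 7
Initially T: 20, now '.': 28
Total burnt (originally-T cells now '.'): 18

Answer: 18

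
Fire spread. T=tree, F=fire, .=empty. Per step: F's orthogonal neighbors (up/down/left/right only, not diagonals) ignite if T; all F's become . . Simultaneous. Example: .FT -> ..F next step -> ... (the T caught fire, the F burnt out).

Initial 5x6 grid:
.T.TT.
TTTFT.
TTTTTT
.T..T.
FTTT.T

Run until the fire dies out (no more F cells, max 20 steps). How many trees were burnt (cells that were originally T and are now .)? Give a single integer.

Answer: 18

Derivation:
Step 1: +5 fires, +2 burnt (F count now 5)
Step 2: +6 fires, +5 burnt (F count now 6)
Step 3: +6 fires, +6 burnt (F count now 6)
Step 4: +1 fires, +6 burnt (F count now 1)
Step 5: +0 fires, +1 burnt (F count now 0)
Fire out after step 5
Initially T: 19, now '.': 29
Total burnt (originally-T cells now '.'): 18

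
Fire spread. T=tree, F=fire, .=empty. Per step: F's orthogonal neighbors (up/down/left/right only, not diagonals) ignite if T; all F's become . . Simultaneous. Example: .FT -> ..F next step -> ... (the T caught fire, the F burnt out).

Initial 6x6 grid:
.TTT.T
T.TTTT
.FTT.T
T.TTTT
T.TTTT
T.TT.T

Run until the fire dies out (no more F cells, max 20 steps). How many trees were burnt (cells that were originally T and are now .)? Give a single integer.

Answer: 22

Derivation:
Step 1: +1 fires, +1 burnt (F count now 1)
Step 2: +3 fires, +1 burnt (F count now 3)
Step 3: +4 fires, +3 burnt (F count now 4)
Step 4: +6 fires, +4 burnt (F count now 6)
Step 5: +4 fires, +6 burnt (F count now 4)
Step 6: +3 fires, +4 burnt (F count now 3)
Step 7: +1 fires, +3 burnt (F count now 1)
Step 8: +0 fires, +1 burnt (F count now 0)
Fire out after step 8
Initially T: 26, now '.': 32
Total burnt (originally-T cells now '.'): 22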